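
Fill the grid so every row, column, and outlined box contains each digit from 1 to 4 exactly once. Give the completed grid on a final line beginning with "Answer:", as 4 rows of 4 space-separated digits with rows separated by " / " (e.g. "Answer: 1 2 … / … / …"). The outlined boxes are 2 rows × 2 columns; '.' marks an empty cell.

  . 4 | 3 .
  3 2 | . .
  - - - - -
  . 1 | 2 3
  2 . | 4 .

Step 1. [r2c3∈{1}] r2c3's peers cover all but 1 ⇒ r2c3=1.
Step 2. [r4c4∈{1}] r4c4's peers cover all but 1 ⇒ r4c4=1.
Step 3. [r4c2∈{3}] r4c2 is down to just 3, so r4c2=3.
Step 4. [r1c1∈{1}] nothing but 1 survives at r1c1 ⇒ r1c1=1.
Step 5. [r3c1∈{4}] r3c1's peers cover all but 4, so r3c1=4.
Step 6. [r2c4∈{4}] nothing but 4 survives at r2c4, so r2c4=4.
Step 7. [r1c4∈{2}] only 2 remains possible at r1c4 ⇒ r1c4=2.

Answer: 1 4 3 2 / 3 2 1 4 / 4 1 2 3 / 2 3 4 1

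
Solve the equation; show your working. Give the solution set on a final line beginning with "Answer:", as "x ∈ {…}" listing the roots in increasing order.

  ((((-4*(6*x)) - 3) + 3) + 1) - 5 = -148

Step 1. [((((-4*(6*x)) - 3) + 3) + 1) - 5 = -148] 5 comes off first (add 5). So sub: (((-4*(6*x)) - 3) + 3) + 1 = -143.
Step 2. [(((-4*(6*x)) - 3) + 3) + 1 = -143] +1 is outermost — subtract 1 both sides ⇒ sub: ((-4*(6*x)) - 3) + 3 = -144.
Step 3. [((-4*(6*x)) - 3) + 3 = -144] peel the +3: subtract 3 from each side ⇒ sub: (-4*(6*x)) - 3 = -147.
Step 4. [(-4*(6*x)) - 3 = -147] add 3: x sits inside (… - 3) ⇒ sub: -4*(6*x) = -144.
Step 5. [-4*(6*x) = -144] divide by the outer -4, so div: 6*x = 36.
Step 6. [6*x = 36] leading coefficient 6: divide by 6. So div: x = 6.

Answer: x ∈ {6}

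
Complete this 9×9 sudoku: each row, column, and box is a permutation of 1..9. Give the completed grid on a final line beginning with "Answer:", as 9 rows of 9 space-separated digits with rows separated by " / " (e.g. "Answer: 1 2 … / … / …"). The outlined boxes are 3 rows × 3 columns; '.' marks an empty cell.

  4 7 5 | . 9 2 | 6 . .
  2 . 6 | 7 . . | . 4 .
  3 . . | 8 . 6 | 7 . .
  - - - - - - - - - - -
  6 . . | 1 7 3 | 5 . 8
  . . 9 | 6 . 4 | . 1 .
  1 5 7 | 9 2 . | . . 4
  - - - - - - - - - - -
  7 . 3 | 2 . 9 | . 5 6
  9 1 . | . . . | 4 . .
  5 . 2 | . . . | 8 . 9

Step 1. [r1c4∈{3}] nothing but 3 survives at r1c4, so r1c4=3.
Step 2. [r5c5∈{5,8}] in row 5, 5 fits only at r5c5, so r5c5=5.
Step 3. [r2c5∈{1}] nothing but 1 survives at r2c5 ⇒ r2c5=1.
Step 4. [r6c7∈{3}] r6c7 is down to just 3, so r6c7=3.
Step 5. [r2c2∈{8,9}] 8 has one home in row 2: r2c2 ⇒ r2c2=8.
Step 6. [r5c7∈{2}] nothing but 2 survives at r5c7. So r5c7=2.
Step 7. [r9c4∈{4}] r9c4 is down to just 4, so r9c4=4.
Step 8. [r3c9∈{1,2,5}] in row 3, 5 fits only at r3c9 ⇒ r3c9=5.
Step 9. [r8c5∈{3,6,8}] row 8 places 6 nowhere but r8c5. So r8c5=6.
Step 10. [r8c9∈{2,3,7}] 2 has one home in col 9: r8c9. So r8c9=2.
Step 11. [r8c8∈{3,7}] row 8 places 3 nowhere but r8c8 ⇒ r8c8=3.
Step 12. [r8c6∈{5,7,8}] across row 8, 7 lands solely at r8c6, so r8c6=7.
Step 13. [r7c2∈{4}] only 4 remains possible at r7c2 ⇒ r7c2=4.
Step 14. [r2c7∈{9}] nothing but 9 survives at r2c7. So r2c7=9.
Step 15. [r8c4∈{5}] nothing but 5 survives at r8c4, so r8c4=5.
Step 16. [r9c8∈{7}] only 7 remains possible at r9c8. So r9c8=7.
Step 17. [r4c3∈{4}] r4c3 is down to just 4. So r4c3=4.
Step 18. [r4c8∈{9}] only 9 remains possible at r4c8, so r4c8=9.
Step 19. [r3c5∈{4}] only 4 remains possible at r3c5 ⇒ r3c5=4.
Step 20. [r9c2∈{6}] nothing but 6 survives at r9c2, so r9c2=6.
Step 21. [r5c9∈{7}] only 7 remains possible at r5c9. So r5c9=7.
Step 22. [r5c1∈{8}] r5c1's peers cover all but 8. So r5c1=8.
Step 23. [r3c8∈{2}] r3c8 is down to just 2, so r3c8=2.
Step 24. [r9c5∈{3}] r9c5 is down to just 3, so r9c5=3.
Step 25. [r3c3∈{1}] nothing but 1 survives at r3c3, so r3c3=1.
Step 26. [r1c9∈{1}] r1c9's peers cover all but 1 ⇒ r1c9=1.
Step 27. [r4c2∈{2}] r4c2's peers cover all but 2, so r4c2=2.
Step 28. [r2c9∈{3}] nothing but 3 survives at r2c9 ⇒ r2c9=3.
Step 29. [r6c6∈{8}] only 8 remains possible at r6c6, so r6c6=8.
Step 30. [r7c5∈{8}] r7c5's peers cover all but 8. So r7c5=8.
Step 31. [r2c6∈{5}] r2c6's peers cover all but 5, so r2c6=5.
Step 32. [r9c6∈{1}] r9c6's peers cover all but 1. So r9c6=1.
Step 33. [r7c7∈{1}] r7c7 has the single candidate 1. So r7c7=1.
Step 34. [r6c8∈{6}] only 6 remains possible at r6c8, so r6c8=6.
Step 35. [r3c2∈{9}] nothing but 9 survives at r3c2 ⇒ r3c2=9.
Step 36. [r8c3∈{8}] r8c3 is down to just 8. So r8c3=8.
Step 37. [r5c2∈{3}] nothing but 3 survives at r5c2 ⇒ r5c2=3.
Step 38. [r1c8∈{8}] r1c8 is down to just 8. So r1c8=8.

Answer: 4 7 5 3 9 2 6 8 1 / 2 8 6 7 1 5 9 4 3 / 3 9 1 8 4 6 7 2 5 / 6 2 4 1 7 3 5 9 8 / 8 3 9 6 5 4 2 1 7 / 1 5 7 9 2 8 3 6 4 / 7 4 3 2 8 9 1 5 6 / 9 1 8 5 6 7 4 3 2 / 5 6 2 4 3 1 8 7 9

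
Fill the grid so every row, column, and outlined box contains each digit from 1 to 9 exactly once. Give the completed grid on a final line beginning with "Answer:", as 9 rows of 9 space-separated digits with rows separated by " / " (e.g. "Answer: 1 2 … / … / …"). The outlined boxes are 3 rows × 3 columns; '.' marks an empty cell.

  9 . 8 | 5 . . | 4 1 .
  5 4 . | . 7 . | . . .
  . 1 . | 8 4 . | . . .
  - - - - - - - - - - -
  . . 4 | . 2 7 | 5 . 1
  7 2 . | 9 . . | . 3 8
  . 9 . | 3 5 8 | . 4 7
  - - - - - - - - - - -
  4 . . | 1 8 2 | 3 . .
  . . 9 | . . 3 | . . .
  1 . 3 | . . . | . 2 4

Step 1. [r8c5∈{6}] only 6 remains possible at r8c5 ⇒ r8c5=6.
Step 2. [r5c7∈{6}] r5c7's peers cover all but 6. So r5c7=6.
Step 3. [r9c2∈{5,6,7,8}] 6 has one home in row 9: r9c2 ⇒ r9c2=6.
Step 4. [r1c9∈{2,3,6}] row 1 places 2 nowhere but r1c9. So r1c9=2.
Step 5. [r9c7∈{7,8,9}] across row 9, 8 lands solely at r9c7. So r9c7=8.
Step 6. [r2c7∈{9}] r2c7's peers cover all but 9 ⇒ r2c7=9.
Step 7. [r8c9∈{5}] r8c9's peers cover all but 5 ⇒ r8c9=5.
Step 8. [r8c8∈{7}] nothing but 7 survives at r8c8 ⇒ r8c8=7.
Step 9. [r1c2∈{3,7}] across row 1, 7 lands solely at r1c2 ⇒ r1c2=7.
Step 10. [r3c1∈{2,3,6}] 3 has one home in box 1: r3c1, so r3c1=3.
Step 11. [r3c9∈{6}] r3c9 has the single candidate 6, so r3c9=6.
Step 12. [r2c3∈{2,6}] in box 1, 6 fits only at r2c3. So r2c3=6.
Step 13. [r5c3∈{1,5}] 5 has one home in row 5: r5c3. So r5c3=5.
Step 14. [r8c2∈{8}] r8c2 is down to just 8, so r8c2=8.
Step 15. [r5c5∈{1}] r5c5's peers cover all but 1. So r5c5=1.
Step 16. [r4c1∈{6,8}] 8 has one home in row 4: r4c1 ⇒ r4c1=8.
Step 17. [r9c5∈{9}] r9c5 has the single candidate 9. So r9c5=9.
Step 18. [r7c9∈{9}] only 9 remains possible at r7c9 ⇒ r7c9=9.
Step 19. [r8c1∈{2}] only 2 remains possible at r8c1, so r8c1=2.
Step 20. [r8c7∈{1}] r8c7's peers cover all but 1, so r8c7=1.
Step 21. [r9c6∈{5}] r9c6 is down to just 5. So r9c6=5.
Step 22. [r6c7∈{2}] r6c7 is down to just 2, so r6c7=2.
Step 23. [r1c5∈{3}] r1c5's peers cover all but 3 ⇒ r1c5=3.
Step 24. [r3c3∈{2}] r3c3's peers cover all but 2 ⇒ r3c3=2.
Step 25. [r3c6∈{9}] r3c6 has the single candidate 9 ⇒ r3c6=9.
Step 26. [r6c1∈{6}] r6c1 is down to just 6, so r6c1=6.
Step 27. [r4c2∈{3}] nothing but 3 survives at r4c2, so r4c2=3.
Step 28. [r2c8∈{8}] r2c8 has the single candidate 8. So r2c8=8.
Step 29. [r4c4∈{6}] r4c4 has the single candidate 6, so r4c4=6.
Step 30. [r7c8∈{6}] r7c8 has the single candidate 6. So r7c8=6.
Step 31. [r8c4∈{4}] r8c4 is down to just 4, so r8c4=4.
Step 32. [r3c8∈{5}] r3c8's peers cover all but 5 ⇒ r3c8=5.
Step 33. [r4c8∈{9}] only 9 remains possible at r4c8 ⇒ r4c8=9.
Step 34. [r9c4∈{7}] only 7 remains possible at r9c4 ⇒ r9c4=7.
Step 35. [r6c3∈{1}] nothing but 1 survives at r6c3 ⇒ r6c3=1.
Step 36. [r2c4∈{2}] r2c4 is down to just 2. So r2c4=2.
Step 37. [r2c9∈{3}] r2c9's peers cover all but 3. So r2c9=3.
Step 38. [r3c7∈{7}] only 7 remains possible at r3c7. So r3c7=7.
Step 39. [r2c6∈{1}] r2c6's peers cover all but 1, so r2c6=1.
Step 40. [r7c2∈{5}] r7c2's peers cover all but 5, so r7c2=5.
Step 41. [r7c3∈{7}] only 7 remains possible at r7c3 ⇒ r7c3=7.
Step 42. [r5c6∈{4}] r5c6 is down to just 4 ⇒ r5c6=4.
Step 43. [r1c6∈{6}] only 6 remains possible at r1c6 ⇒ r1c6=6.

Answer: 9 7 8 5 3 6 4 1 2 / 5 4 6 2 7 1 9 8 3 / 3 1 2 8 4 9 7 5 6 / 8 3 4 6 2 7 5 9 1 / 7 2 5 9 1 4 6 3 8 / 6 9 1 3 5 8 2 4 7 / 4 5 7 1 8 2 3 6 9 / 2 8 9 4 6 3 1 7 5 / 1 6 3 7 9 5 8 2 4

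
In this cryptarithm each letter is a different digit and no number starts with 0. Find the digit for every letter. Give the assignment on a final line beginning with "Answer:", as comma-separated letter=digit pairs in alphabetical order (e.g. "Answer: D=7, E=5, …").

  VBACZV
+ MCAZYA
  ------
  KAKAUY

Step 1. [col 1: V + A ≡ Y (mod 10)] several values work for V in column 1 (V + A ≡ Y (mod 10), carry-in 0); try V=1 ⇒ V=1.
Step 2. [col 1: V + A ≡ Y (mod 10)] column 1 (V + A ≡ Y (mod 10), carry-in 0) doesn't pin A yet; pick A=9 and continue, so A=9.
Step 3. [col 1: V + A ≡ Y (mod 10)] in column 1 we have V+A≡Y with carry-in 0; given V=1, A=9 and digits 1,9 already taken and all letters distinct, that pins Y to 0, so Y=0.
Step 4. [col 2: Z + Y ≡ U (mod 10)] column 2 (Z + Y ≡ U (mod 10), carry-in 1) doesn't pin Z yet; pick Z=3 and continue ⇒ Z=3.
Step 5. [col 2: Z + Y ≡ U (mod 10)] in column 2 we have Z+Y≡U with carry-in 1; given Z=3, Y=0 and digits 0,1,3,9 already taken and all letters distinct, that pins U to 4 ⇒ U=4.
Step 6. [col 3: C + Z ≡ A (mod 10)] from column 3 (Z=3, A=9, carry-in 0, digits 0,1,3,4,9 already taken and all letters distinct): C must equal 6. So C=6.
Step 7. [col 4: A + A ≡ K (mod 10)] column 4 reads A+A+carry(0)=K with A=9; with digits 0,1,3,4,6,9 already taken and all letters distinct, the only value for K is 8, so K=8.
Step 8. [col 5: B + C ≡ A (mod 10)] column 5 reads B+C+carry(1)=A with C=6, A=9; with digits 0,1,3,4,6,8,9 already taken and all letters distinct, the only value for B is 2, so B=2.
Step 9. [col 6: V + M ≡ K (mod 10)] column 6 reads V+M+carry(0)=K with V=1, K=8; with digits 0,1,2,3,4,6,8,9 already taken and all letters distinct, the only value for M is 7 ⇒ M=7.

Answer: A=9, B=2, C=6, K=8, M=7, U=4, V=1, Y=0, Z=3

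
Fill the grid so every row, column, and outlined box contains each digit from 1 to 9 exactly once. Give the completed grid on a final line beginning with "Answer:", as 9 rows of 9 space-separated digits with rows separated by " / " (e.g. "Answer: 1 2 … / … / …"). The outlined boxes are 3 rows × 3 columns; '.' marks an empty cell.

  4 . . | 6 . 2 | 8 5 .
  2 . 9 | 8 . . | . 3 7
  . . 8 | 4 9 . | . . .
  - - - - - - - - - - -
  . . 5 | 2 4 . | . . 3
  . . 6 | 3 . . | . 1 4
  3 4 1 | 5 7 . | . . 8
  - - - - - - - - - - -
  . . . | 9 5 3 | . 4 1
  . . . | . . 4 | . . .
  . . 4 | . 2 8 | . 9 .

Step 1. [r3c2∈{1,3,5,6,7}] row 3 places 3 nowhere but r3c2. So r3c2=3.
Step 2. [r5c2∈{2,7,8,9}] r5c2 is the only open cell in box 4 admitting 2, so r5c2=2.
Step 3. [r8c5∈{1,6}] across col 5, 6 lands solely at r8c5. So r8c5=6.
Step 4. [r2c5∈{1}] r2c5 is down to just 1. So r2c5=1.
Step 5. [r5c7∈{5,7,9}] in row 5, 5 fits only at r5c7. So r5c7=5.
Step 6. [r5c1∈{7,8,9}] r5c1 is the only open cell in row 5 admitting 7. So r5c1=7.
Step 7. [r8c8∈{2,7,8}] r8c8 is the only open cell in col 8 admitting 8 ⇒ r8c8=8.
Step 8. [r1c2∈{1,7}] 1 has one home in row 1: r1c2, so r1c2=1.
Step 9. [r8c3∈{2,3,7}] 3 has one home in col 3: r8c3. So r8c3=3.
Step 10. [r5c6∈{9}] r5c6 has the single candidate 9, so r5c6=9.
Step 11. [r6c6∈{6}] r6c6 is down to just 6 ⇒ r6c6=6.
Step 12. [r6c8∈{2}] r6c8 has the single candidate 2. So r6c8=2.
Step 13. [r3c8∈{6}] r3c8 is down to just 6, so r3c8=6.
Step 14. [r9c9∈{5,6}] col 9 places 6 nowhere but r9c9, so r9c9=6.
Step 15. [r3c1∈{5}] r3c1 has the single candidate 5 ⇒ r3c1=5.
Step 16. [r9c1∈{1}] r9c1 has the single candidate 1, so r9c1=1.
Step 17. [r9c4∈{7}] r9c4 is down to just 7. So r9c4=7.
Step 18. [r8c9∈{2,5}] across col 9, 5 lands solely at r8c9. So r8c9=5.
Step 19. [r8c7∈{2,7}] r8c7 is the only open cell in row 8 admitting 2. So r8c7=2.
Step 20. [r8c2∈{7,9}] 7 has one home in row 8: r8c2, so r8c2=7.
Step 21. [r4c2∈{8,9}] across col 2, 9 lands solely at r4c2, so r4c2=9.
Step 22. [r7c2∈{6,8}] col 2 places 8 nowhere but r7c2. So r7c2=8.
Step 23. [r4c8∈{7}] only 7 remains possible at r4c8 ⇒ r4c8=7.
Step 24. [r8c1∈{9}] r8c1 has the single candidate 9, so r8c1=9.
Step 25. [r4c6∈{1}] nothing but 1 survives at r4c6. So r4c6=1.
Step 26. [r1c5∈{3}] r1c5 is down to just 3 ⇒ r1c5=3.
Step 27. [r2c2∈{6}] nothing but 6 survives at r2c2. So r2c2=6.
Step 28. [r2c6∈{5}] r2c6 is down to just 5, so r2c6=5.
Step 29. [r8c4∈{1}] r8c4 is down to just 1. So r8c4=1.
Step 30. [r7c1∈{6}] nothing but 6 survives at r7c1, so r7c1=6.
Step 31. [r4c7∈{6}] r4c7 has the single candidate 6. So r4c7=6.
Step 32. [r7c3∈{2}] r7c3 has the single candidate 2 ⇒ r7c3=2.
Step 33. [r6c7∈{9}] r6c7 has the single candidate 9, so r6c7=9.
Step 34. [r1c9∈{9}] r1c9 has the single candidate 9. So r1c9=9.
Step 35. [r3c7∈{1}] r3c7 has the single candidate 1, so r3c7=1.
Step 36. [r4c1∈{8}] r4c1's peers cover all but 8, so r4c1=8.
Step 37. [r5c5∈{8}] nothing but 8 survives at r5c5 ⇒ r5c5=8.
Step 38. [r7c7∈{7}] r7c7 is down to just 7. So r7c7=7.
Step 39. [r3c9∈{2}] r3c9 is down to just 2 ⇒ r3c9=2.
Step 40. [r3c6∈{7}] only 7 remains possible at r3c6. So r3c6=7.
Step 41. [r2c7∈{4}] only 4 remains possible at r2c7 ⇒ r2c7=4.
Step 42. [r9c7∈{3}] r9c7's peers cover all but 3 ⇒ r9c7=3.
Step 43. [r1c3∈{7}] r1c3 is down to just 7, so r1c3=7.
Step 44. [r9c2∈{5}] nothing but 5 survives at r9c2 ⇒ r9c2=5.

Answer: 4 1 7 6 3 2 8 5 9 / 2 6 9 8 1 5 4 3 7 / 5 3 8 4 9 7 1 6 2 / 8 9 5 2 4 1 6 7 3 / 7 2 6 3 8 9 5 1 4 / 3 4 1 5 7 6 9 2 8 / 6 8 2 9 5 3 7 4 1 / 9 7 3 1 6 4 2 8 5 / 1 5 4 7 2 8 3 9 6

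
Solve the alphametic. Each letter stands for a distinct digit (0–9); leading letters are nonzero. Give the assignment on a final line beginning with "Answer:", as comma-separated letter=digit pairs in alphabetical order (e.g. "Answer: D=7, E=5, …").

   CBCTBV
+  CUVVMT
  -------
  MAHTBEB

Step 1. [M] M is the leading digit of a 7-digit sum of two 6-digit numbers; the final carry is exactly 1. So M=1.
Step 2. [col 1: V + T ≡ B (mod 10)] T=9 is one option consistent with column 1 (V + T ≡ B (mod 10), carry-in 0) — take it, so T=9.
Step 3. [col 1: V + T ≡ B (mod 10)] several values work for B in column 1 (V + T ≡ B (mod 10), carry-in 0); try B=2 ⇒ B=2.
Step 4. [col 1: V + T ≡ B (mod 10)] column 1: given T=9, B=2, carry-in 0, and digits 1,2,9 already taken and all letters distinct, V+T≡B (mod 10) forces V=3, so V=3.
Step 5. [col 2: B + M ≡ E (mod 10)] column 2: given B=2, M=1, carry-in 1, and digits 1,2,3,9 already taken and all letters distinct, B+M≡E (mod 10) forces E=4, so E=4.
Step 6. [col 4: C + V ≡ T (mod 10)] in column 4 we have C+V≡T with carry-in 1; given V=3, T=9 and digits 1,2,3,4,9 already taken and all letters distinct, that pins C to 5, so C=5.
Step 7. [col 5: B + U ≡ H (mod 10)] U=6 is one option consistent with column 5 (B + U ≡ H (mod 10), carry-in 0) — take it. So U=6.
Step 8. [col 5: B + U ≡ H (mod 10)] from column 5 (B=2, U=6, carry-in 0, digits 1,2,3,4,5,6,9 already taken and all letters distinct): H must equal 8. So H=8.
Step 9. [col 6: C + C ≡ A (mod 10)] from column 6 (C=5, carry-in 0, digits 1,2,3,4,5,6,8,9 already taken and all letters distinct): A must equal 0, so A=0.

Answer: A=0, B=2, C=5, E=4, H=8, M=1, T=9, U=6, V=3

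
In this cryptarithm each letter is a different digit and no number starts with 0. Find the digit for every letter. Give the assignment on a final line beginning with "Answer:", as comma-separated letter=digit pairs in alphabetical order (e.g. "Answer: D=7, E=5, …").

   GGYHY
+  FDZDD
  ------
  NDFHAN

Step 1. [col 1: Y + D ≡ N (mod 10)] several values work for D in column 1 (Y + D ≡ N (mod 10), carry-in 0); try D=4, so D=4.
Step 2. [col 1: Y + D ≡ N (mod 10)] no forcing yet in column 1 (carry-in 0); N=1 is free and consistent — try it ⇒ N=1.
Step 3. [col 1: Y + D ≡ N (mod 10)] from column 1 (D=4, N=1, carry-in 0, digits 1,4 already taken and all letters distinct): Y must equal 7, so Y=7.
Step 4. [col 2: H + D ≡ A (mod 10)] several values work for A in column 2 (H + D ≡ A (mod 10), carry-in 1); try A=3 ⇒ A=3.
Step 5. [col 2: H + D ≡ A (mod 10)] in column 2 we have H+D≡A with carry-in 1; given D=4, A=3 and digits 1,3,4,7 already taken and all letters distinct, that pins H to 8, so H=8.
Step 6. [col 3: Y + Z ≡ H (mod 10)] in column 3 we have Y+Z≡H with carry-in 1; given Y=7, H=8 and digits 1,3,4,7,8 already taken and all letters distinct, that pins Z to 0, so Z=0.
Step 7. [col 4: G + D ≡ F (mod 10)] no forcing yet in column 4 (carry-in 0); G=5 is free and consistent — try it. So G=5.
Step 8. [col 4: G + D ≡ F (mod 10)] column 4 reads G+D+carry(0)=F with G=5, D=4; with digits 0,1,3,4,5,7,8 already taken and all letters distinct, the only value for F is 9 ⇒ F=9.

Answer: A=3, D=4, F=9, G=5, H=8, N=1, Y=7, Z=0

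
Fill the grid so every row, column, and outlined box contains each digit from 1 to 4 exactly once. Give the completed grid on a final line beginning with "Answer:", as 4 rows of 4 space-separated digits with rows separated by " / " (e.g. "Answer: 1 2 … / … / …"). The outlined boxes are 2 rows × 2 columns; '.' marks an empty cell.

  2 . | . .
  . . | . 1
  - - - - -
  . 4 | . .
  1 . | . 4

Step 1. [r2c3∈{2,3,4}] in row 2, 2 fits only at r2c3, so r2c3=2.
Step 2. [r4c3∈{3}] r4c3 is down to just 3 ⇒ r4c3=3.
Step 3. [r2c2∈{3}] only 3 remains possible at r2c2. So r2c2=3.
Step 4. [r1c4∈{3}] nothing but 3 survives at r1c4 ⇒ r1c4=3.
Step 5. [r1c2∈{1}] r1c2 is down to just 1, so r1c2=1.
Step 6. [r3c3∈{1}] nothing but 1 survives at r3c3 ⇒ r3c3=1.
Step 7. [r3c4∈{2}] only 2 remains possible at r3c4, so r3c4=2.
Step 8. [r1c3∈{4}] r1c3's peers cover all but 4, so r1c3=4.
Step 9. [r3c1∈{3}] nothing but 3 survives at r3c1 ⇒ r3c1=3.
Step 10. [r4c2∈{2}] only 2 remains possible at r4c2 ⇒ r4c2=2.
Step 11. [r2c1∈{4}] nothing but 4 survives at r2c1, so r2c1=4.

Answer: 2 1 4 3 / 4 3 2 1 / 3 4 1 2 / 1 2 3 4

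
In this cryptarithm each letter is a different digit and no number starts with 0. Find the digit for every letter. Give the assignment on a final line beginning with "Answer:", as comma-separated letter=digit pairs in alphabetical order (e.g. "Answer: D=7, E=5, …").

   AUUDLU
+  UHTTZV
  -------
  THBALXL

Step 1. [col 1: U + V ≡ L (mod 10)] no forcing yet in column 1 (carry-in 0); L=4 is free and consistent — try it ⇒ L=4.
Step 2. [col 1: U + V ≡ L (mod 10)] no forcing yet in column 1 (carry-in 0); U=6 is free and consistent — try it ⇒ U=6.
Step 3. [T] the sum has 7 digits but both addends have 6; that extra leading digit T is the final carry, namely 1 ⇒ T=1.
Step 4. [col 1: U + V ≡ L (mod 10)] in column 1 we have U+V≡L with carry-in 0; given U=6, L=4 and digits 1,4,6 already taken and all letters distinct, that pins V to 8. So V=8.
Step 5. [col 2: L + Z ≡ X (mod 10)] no forcing yet in column 2 (carry-in 1); Z=5 is free and consistent — try it. So Z=5.
Step 6. [col 2: L + Z ≡ X (mod 10)] column 2: given L=4, Z=5, carry-in 1, and digits 1,4,5,6,8 already taken and all letters distinct, L+Z≡X (mod 10) forces X=0 ⇒ X=0.
Step 7. [col 3: D + T ≡ L (mod 10)] column 3: given T=1, L=4, carry-in 1, and digits 0,1,4,5,6,8 already taken and all letters distinct, D+T≡L (mod 10) forces D=2, so D=2.
Step 8. [col 4: U + T ≡ A (mod 10)] column 4 reads U+T+carry(0)=A with U=6, T=1; with digits 0,1,2,4,5,6,8 already taken and all letters distinct, the only value for A is 7, so A=7.
Step 9. [col 5: U + H ≡ B (mod 10)] from column 5 (U=6, carry-in 0, digits 0,1,2,4,5,6,7,8 already taken and all letters distinct): H must equal 3 ⇒ H=3.
Step 10. [col 5: U + H ≡ B (mod 10)] in column 5 we have U+H≡B with carry-in 0; given U=6, H=3 and digits 0,1,2,3,4,5,6,7,8 already taken and all letters distinct, that pins B to 9 ⇒ B=9.

Answer: A=7, B=9, D=2, H=3, L=4, T=1, U=6, V=8, X=0, Z=5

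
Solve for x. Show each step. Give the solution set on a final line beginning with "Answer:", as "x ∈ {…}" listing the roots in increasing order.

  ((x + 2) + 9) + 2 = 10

Step 1. [((x + 2) + 9) + 2 = 10] 2 comes off first (subtract 2). So sub: (x + 2) + 9 = 8.
Step 2. [(x + 2) + 9 = 8] peel the +9: subtract 9 from each side. So sub: x + 2 = -1.
Step 3. [x + 2 = -1] +2 is outermost — subtract 2 both sides, so sub: x = -3.

Answer: x ∈ {-3}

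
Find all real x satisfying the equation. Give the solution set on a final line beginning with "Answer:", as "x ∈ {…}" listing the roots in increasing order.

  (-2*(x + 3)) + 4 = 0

Step 1. [(-2*(x + 3)) + 4 = 0] the outer +4 inverts by subtracting 4. So sub: -2*(x + 3) = -4.
Step 2. [-2*(x + 3) = -4] -2 out front; divide by -2, so div: x + 3 = 2.
Step 3. [x + 3 = 2] 3 comes off first (subtract 3) ⇒ sub: x = -1.

Answer: x ∈ {-1}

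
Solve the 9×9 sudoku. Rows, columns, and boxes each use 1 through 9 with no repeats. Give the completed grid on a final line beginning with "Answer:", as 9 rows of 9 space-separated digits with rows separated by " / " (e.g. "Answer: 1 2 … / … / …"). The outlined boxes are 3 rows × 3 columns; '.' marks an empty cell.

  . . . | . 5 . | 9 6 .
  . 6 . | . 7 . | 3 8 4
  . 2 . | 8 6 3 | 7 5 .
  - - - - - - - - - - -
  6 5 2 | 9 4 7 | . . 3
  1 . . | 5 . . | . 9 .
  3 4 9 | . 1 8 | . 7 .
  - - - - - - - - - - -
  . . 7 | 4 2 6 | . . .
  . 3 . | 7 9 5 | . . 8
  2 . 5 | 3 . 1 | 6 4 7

Step 1. [r5c6∈{2}] nothing but 2 survives at r5c6. So r5c6=2.
Step 2. [r2c3∈{1}] nothing but 1 survives at r2c3. So r2c3=1.
Step 3. [r7c2∈{1,8,9}] 1 has one home in col 2: r7c2. So r7c2=1.
Step 4. [r3c3∈{4}] nothing but 4 survives at r3c3 ⇒ r3c3=4.
Step 5. [r1c9∈{1,2}] 2 has one home in box 3: r1c9 ⇒ r1c9=2.
Step 6. [r5c3∈{8}] r5c3 has the single candidate 8. So r5c3=8.
Step 7. [r7c1∈{8,9}] in row 7, 8 fits only at r7c1 ⇒ r7c1=8.
Step 8. [r8c8∈{1,2}] in col 8, 2 fits only at r8c8 ⇒ r8c8=2.
Step 9. [r7c7∈{5}] r7c7's peers cover all but 5, so r7c7=5.
Step 10. [r2c6∈{9}] only 9 remains possible at r2c6, so r2c6=9.
Step 11. [r6c4∈{6}] r6c4's peers cover all but 6. So r6c4=6.
Step 12. [r4c8∈{1}] r4c8's peers cover all but 1. So r4c8=1.
Step 13. [r5c2∈{7}] r5c2's peers cover all but 7. So r5c2=7.
Step 14. [r9c2∈{9}] r9c2 has the single candidate 9. So r9c2=9.
Step 15. [r1c6∈{4}] nothing but 4 survives at r1c6, so r1c6=4.
Step 16. [r2c4∈{2}] r2c4 has the single candidate 2, so r2c4=2.
Step 17. [r4c7∈{8}] r4c7's peers cover all but 8. So r4c7=8.
Step 18. [r8c1∈{4}] nothing but 4 survives at r8c1 ⇒ r8c1=4.
Step 19. [r1c4∈{1}] nothing but 1 survives at r1c4, so r1c4=1.
Step 20. [r8c3∈{6}] nothing but 6 survives at r8c3, so r8c3=6.
Step 21. [r6c9∈{5}] r6c9 has the single candidate 5 ⇒ r6c9=5.
Step 22. [r3c1∈{9}] r3c1 has the single candidate 9. So r3c1=9.
Step 23. [r7c8∈{3}] r7c8 has the single candidate 3 ⇒ r7c8=3.
Step 24. [r8c7∈{1}] r8c7 is down to just 1 ⇒ r8c7=1.
Step 25. [r5c9∈{6}] r5c9 has the single candidate 6 ⇒ r5c9=6.
Step 26. [r5c5∈{3}] nothing but 3 survives at r5c5, so r5c5=3.
Step 27. [r1c3∈{3}] r1c3's peers cover all but 3, so r1c3=3.
Step 28. [r5c7∈{4}] r5c7's peers cover all but 4 ⇒ r5c7=4.
Step 29. [r1c1∈{7}] only 7 remains possible at r1c1. So r1c1=7.
Step 30. [r2c1∈{5}] r2c1 has the single candidate 5. So r2c1=5.
Step 31. [r7c9∈{9}] r7c9 has the single candidate 9. So r7c9=9.
Step 32. [r9c5∈{8}] r9c5's peers cover all but 8. So r9c5=8.
Step 33. [r6c7∈{2}] r6c7 is down to just 2 ⇒ r6c7=2.
Step 34. [r3c9∈{1}] r3c9 has the single candidate 1. So r3c9=1.
Step 35. [r1c2∈{8}] r1c2 has the single candidate 8, so r1c2=8.

Answer: 7 8 3 1 5 4 9 6 2 / 5 6 1 2 7 9 3 8 4 / 9 2 4 8 6 3 7 5 1 / 6 5 2 9 4 7 8 1 3 / 1 7 8 5 3 2 4 9 6 / 3 4 9 6 1 8 2 7 5 / 8 1 7 4 2 6 5 3 9 / 4 3 6 7 9 5 1 2 8 / 2 9 5 3 8 1 6 4 7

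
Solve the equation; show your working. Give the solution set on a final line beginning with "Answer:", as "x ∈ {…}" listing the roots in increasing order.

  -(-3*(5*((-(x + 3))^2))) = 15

Step 1. [-(-3*(5*((-(x + 3))^2))) = 15] leading − — multiply by −1. So neg: -3*(5*((-(x + 3))^2)) = -15.
Step 2. [-3*(5*((-(x + 3))^2)) = -15] -3 out front; divide by -3 ⇒ div: 5*((-(x + 3))^2) = 5.
Step 3. [5*((-(x + 3))^2) = 5] 5·(inner) — divide through by 5, so div: (-(x + 3))^2 = 1.
Step 4. [(-(x + 3))^2 = 1] √ both sides: 1 ≥ 0 gives two branches ⇒ sqrt: -(x + 3) = 1 or -1.
Step 5. [-(x + 3) = 1 or -1] flip signs both sides ⇒ neg: x + 3 = -1 or 1.
Step 6. [x + 3 = -1 or 1] subtract 3: x sits inside (… + 3), so sub: x = -4 or -2.

Answer: x ∈ {-4, -2}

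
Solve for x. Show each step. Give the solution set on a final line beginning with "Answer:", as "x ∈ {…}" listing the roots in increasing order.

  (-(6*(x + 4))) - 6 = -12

Step 1. [(-(6*(x + 4))) - 6 = -12] the outer -6 inverts by adding 6. So sub: -(6*(x + 4)) = -6.
Step 2. [-(6*(x + 4)) = -6] leading − — multiply by −1 ⇒ neg: 6*(x + 4) = 6.
Step 3. [6*(x + 4) = 6] LHS = 6·(…); ÷6 both sides. So div: x + 4 = 1.
Step 4. [x + 4 = 1] subtract 4: x sits inside (… + 4) ⇒ sub: x = -3.

Answer: x ∈ {-3}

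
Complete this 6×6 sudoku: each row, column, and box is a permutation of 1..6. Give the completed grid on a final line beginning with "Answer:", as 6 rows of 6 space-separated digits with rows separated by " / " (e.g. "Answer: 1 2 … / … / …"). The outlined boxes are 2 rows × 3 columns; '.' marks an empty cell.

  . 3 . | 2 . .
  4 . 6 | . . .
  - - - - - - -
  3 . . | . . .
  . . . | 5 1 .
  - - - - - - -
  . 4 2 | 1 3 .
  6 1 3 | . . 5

Step 1. [r3c4∈{4,6}] r3c4 is the only open cell in col 4 admitting 6, so r3c4=6.
Step 2. [r1c5∈{4,5,6}] col 5 places 6 nowhere but r1c5 ⇒ r1c5=6.
Step 3. [r3c3∈{1,4,5}] 1 has one home in row 3: r3c3. So r3c3=1.
Step 4. [r2c2∈{2,5}] in row 2, 2 fits only at r2c2. So r2c2=2.
Step 5. [r4c6∈{2,3,4}] r4c6 is the only open cell in row 4 admitting 3. So r4c6=3.
Step 6. [r1c1∈{1,5}] across col 1, 1 lands solely at r1c1, so r1c1=1.
Step 7. [r6c5∈{2,4}] row 6 places 2 nowhere but r6c5 ⇒ r6c5=2.
Step 8. [r3c5∈{4}] nothing but 4 survives at r3c5, so r3c5=4.
Step 9. [r1c3∈{5}] only 5 remains possible at r1c3, so r1c3=5.
Step 10. [r6c4∈{4}] only 4 remains possible at r6c4 ⇒ r6c4=4.
Step 11. [r5c6∈{6}] r5c6 is down to just 6. So r5c6=6.
Step 12. [r4c1∈{2}] r4c1 is down to just 2. So r4c1=2.
Step 13. [r2c5∈{5}] only 5 remains possible at r2c5. So r2c5=5.
Step 14. [r3c6∈{2}] r3c6 is down to just 2 ⇒ r3c6=2.
Step 15. [r2c6∈{1}] only 1 remains possible at r2c6 ⇒ r2c6=1.
Step 16. [r2c4∈{3}] r2c4 has the single candidate 3. So r2c4=3.
Step 17. [r5c1∈{5}] r5c1's peers cover all but 5, so r5c1=5.
Step 18. [r4c2∈{6}] nothing but 6 survives at r4c2, so r4c2=6.
Step 19. [r1c6∈{4}] r1c6 is down to just 4, so r1c6=4.
Step 20. [r3c2∈{5}] r3c2 is down to just 5, so r3c2=5.
Step 21. [r4c3∈{4}] only 4 remains possible at r4c3, so r4c3=4.

Answer: 1 3 5 2 6 4 / 4 2 6 3 5 1 / 3 5 1 6 4 2 / 2 6 4 5 1 3 / 5 4 2 1 3 6 / 6 1 3 4 2 5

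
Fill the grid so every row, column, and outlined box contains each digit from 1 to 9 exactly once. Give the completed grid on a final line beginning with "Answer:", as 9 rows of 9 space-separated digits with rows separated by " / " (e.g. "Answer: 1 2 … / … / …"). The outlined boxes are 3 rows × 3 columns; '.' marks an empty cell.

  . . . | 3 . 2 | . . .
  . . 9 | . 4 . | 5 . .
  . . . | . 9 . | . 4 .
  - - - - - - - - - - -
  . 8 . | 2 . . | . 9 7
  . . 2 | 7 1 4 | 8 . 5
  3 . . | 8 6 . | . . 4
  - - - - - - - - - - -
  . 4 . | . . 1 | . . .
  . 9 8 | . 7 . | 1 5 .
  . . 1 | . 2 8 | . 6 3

Step 1. [r4c1∈{1,4,5,6}] r4c1 is the only open cell in row 4 admitting 1, so r4c1=1.
Step 2. [r8c9∈{2}] r8c9's peers cover all but 2 ⇒ r8c9=2.
Step 3. [r8c1∈{6}] only 6 remains possible at r8c1 ⇒ r8c1=6.
Step 4. [r7c4∈{5,6,9}] across row 7, 6 lands solely at r7c4, so r7c4=6.
Step 5. [r4c7∈{3,6}] 6 has one home in box 6: r4c7. So r4c7=6.
Step 6. [r3c7∈{2,3,7}] in col 7, 3 fits only at r3c7. So r3c7=3.
Step 7. [r2c8∈{1,2,7,8}] r2c8 is the only open cell in box 3 admitting 2, so r2c8=2.
Step 8. [r3c2∈{1,2,5,6,7}] in col 2, 2 fits only at r3c2. So r3c2=2.
Step 9. [r1c1∈{4,5,7,8}] in col 1, 4 fits only at r1c1, so r1c1=4.
Step 10. [r1c5∈{5,8}] col 5 places 8 nowhere but r1c5. So r1c5=8.
Step 11. [r9c4∈{4,5,9}] in col 4, 9 fits only at r9c4 ⇒ r9c4=9.
Step 12. [r7c5∈{3,5}] box 8 places 5 nowhere but r7c5, so r7c5=5.
Step 13. [r3c4∈{1,5}] col 4 places 5 nowhere but r3c4. So r3c4=5.
Step 14. [r3c9∈{1,6,8}] 1 has one home in row 3: r3c9 ⇒ r3c9=1.
Step 15. [r1c8∈{7}] r1c8 has the single candidate 7 ⇒ r1c8=7.
Step 16. [r2c9∈{6,8}] in box 3, 8 fits only at r2c9, so r2c9=8.
Step 17. [r2c1∈{7}] r2c1's peers cover all but 7. So r2c1=7.
Step 18. [r3c3∈{6}] r3c3's peers cover all but 6. So r3c3=6.
Step 19. [r1c3∈{5}] only 5 remains possible at r1c3. So r1c3=5.
Step 20. [r6c2∈{5,7}] box 4 places 5 nowhere but r6c2 ⇒ r6c2=5.
Step 21. [r9c2∈{7}] r9c2 has the single candidate 7, so r9c2=7.
Step 22. [r7c9∈{9}] r7c9 is down to just 9. So r7c9=9.
Step 23. [r8c6∈{3}] r8c6 has the single candidate 3. So r8c6=3.
Step 24. [r2c2∈{1,3}] row 2 places 3 nowhere but r2c2, so r2c2=3.
Step 25. [r5c2∈{6}] r5c2's peers cover all but 6, so r5c2=6.
Step 26. [r1c7∈{9}] r1c7's peers cover all but 9, so r1c7=9.
Step 27. [r3c6∈{7}] r3c6 is down to just 7 ⇒ r3c6=7.
Step 28. [r5c8∈{3}] r5c8 has the single candidate 3. So r5c8=3.
Step 29. [r1c2∈{1}] r1c2 is down to just 1, so r1c2=1.
Step 30. [r9c7∈{4}] nothing but 4 survives at r9c7 ⇒ r9c7=4.
Step 31. [r4c5∈{3}] r4c5 has the single candidate 3 ⇒ r4c5=3.
Step 32. [r6c3∈{7}] r6c3 is down to just 7. So r6c3=7.
Step 33. [r2c4∈{1}] only 1 remains possible at r2c4. So r2c4=1.
Step 34. [r4c6∈{5}] r4c6 has the single candidate 5 ⇒ r4c6=5.
Step 35. [r7c8∈{8}] r7c8 has the single candidate 8 ⇒ r7c8=8.
Step 36. [r5c1∈{9}] nothing but 9 survives at r5c1, so r5c1=9.
Step 37. [r6c6∈{9}] only 9 remains possible at r6c6, so r6c6=9.
Step 38. [r8c4∈{4}] r8c4 has the single candidate 4, so r8c4=4.
Step 39. [r3c1∈{8}] nothing but 8 survives at r3c1 ⇒ r3c1=8.
Step 40. [r6c8∈{1}] nothing but 1 survives at r6c8. So r6c8=1.
Step 41. [r7c3∈{3}] r7c3's peers cover all but 3. So r7c3=3.
Step 42. [r7c7∈{7}] r7c7 has the single candidate 7, so r7c7=7.
Step 43. [r9c1∈{5}] only 5 remains possible at r9c1 ⇒ r9c1=5.
Step 44. [r2c6∈{6}] r2c6 has the single candidate 6, so r2c6=6.
Step 45. [r7c1∈{2}] only 2 remains possible at r7c1 ⇒ r7c1=2.
Step 46. [r4c3∈{4}] only 4 remains possible at r4c3 ⇒ r4c3=4.
Step 47. [r1c9∈{6}] only 6 remains possible at r1c9 ⇒ r1c9=6.
Step 48. [r6c7∈{2}] nothing but 2 survives at r6c7. So r6c7=2.

Answer: 4 1 5 3 8 2 9 7 6 / 7 3 9 1 4 6 5 2 8 / 8 2 6 5 9 7 3 4 1 / 1 8 4 2 3 5 6 9 7 / 9 6 2 7 1 4 8 3 5 / 3 5 7 8 6 9 2 1 4 / 2 4 3 6 5 1 7 8 9 / 6 9 8 4 7 3 1 5 2 / 5 7 1 9 2 8 4 6 3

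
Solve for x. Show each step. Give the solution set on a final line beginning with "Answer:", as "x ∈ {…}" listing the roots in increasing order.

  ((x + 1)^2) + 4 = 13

Step 1. [((x + 1)^2) + 4 = 13] peel the +4: subtract 4 from each side, so sub: (x + 1)^2 = 9.
Step 2. [(x + 1)^2 = 9] √ both sides: 9 ≥ 0 gives two branches ⇒ sqrt: x + 1 = 3 or -3.
Step 3. [x + 1 = 3 or -3] 1 comes off first (subtract 1). So sub: x = 2 or -4.

Answer: x ∈ {-4, 2}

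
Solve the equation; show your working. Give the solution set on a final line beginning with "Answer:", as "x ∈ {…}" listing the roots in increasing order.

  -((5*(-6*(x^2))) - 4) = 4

Step 1. [-((5*(-6*(x^2))) - 4) = 4] leading − — multiply by −1, so neg: (5*(-6*(x^2))) - 4 = -4.
Step 2. [(5*(-6*(x^2))) - 4 = -4] peel the -4: add 4 from each side ⇒ sub: 5*(-6*(x^2)) = 0.
Step 3. [5*(-6*(x^2)) = 0] leading coefficient 5: divide by 5, so div: -6*(x^2) = 0.
Step 4. [-6*(x^2) = 0] leading coefficient -6: divide by -6, so div: x^2 = 0.
Step 5. [x^2 = 0] LHS squared, RHS 0 ≥ 0: apply √ (±), so sqrt: x = 0.

Answer: x ∈ {0}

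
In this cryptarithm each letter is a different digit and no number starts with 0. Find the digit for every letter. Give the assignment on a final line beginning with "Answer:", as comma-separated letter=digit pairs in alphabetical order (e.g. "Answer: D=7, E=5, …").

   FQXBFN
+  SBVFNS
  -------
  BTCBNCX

Step 1. [B] adding two 6-digit numbers gives at most 6+1 digits, and here it does — B is that final carry and must be 1. So B=1.
Step 2. [col 1: N + S ≡ X (mod 10)] several values work for N in column 1 (N + S ≡ X (mod 10), carry-in 0); try N=8 ⇒ N=8.
Step 3. [col 1: N + S ≡ X (mod 10)] column 1 (N + S ≡ X (mod 10), carry-in 0) doesn't pin X yet; pick X=2 and continue. So X=2.
Step 4. [col 1: N + S ≡ X (mod 10)] from column 1 (N=8, X=2, carry-in 0, digits 1,2,8 already taken and all letters distinct): S must equal 4. So S=4.
Step 5. [col 2: F + N ≡ C (mod 10)] no forcing yet in column 2 (carry-in 1); C=5 is free and consistent — try it ⇒ C=5.
Step 6. [col 2: F + N ≡ C (mod 10)] in column 2 we have F+N≡C with carry-in 1; given N=8, C=5 and digits 1,2,4,5,8 already taken and all letters distinct, that pins F to 6, so F=6.
Step 7. [col 4: X + V ≡ B (mod 10)] in column 4 we have X+V≡B with carry-in 0; given X=2, B=1 and digits 1,2,4,5,6,8 already taken and all letters distinct, that pins V to 9 ⇒ V=9.
Step 8. [col 5: Q + B ≡ C (mod 10)] from column 5 (B=1, C=5, carry-in 1, digits 1,2,4,5,6,8,9 already taken and all letters distinct): Q must equal 3. So Q=3.
Step 9. [col 6: F + S ≡ T (mod 10)] column 6 reads F+S+carry(0)=T with F=6, S=4; with digits 1,2,3,4,5,6,8,9 already taken and all letters distinct, the only value for T is 0, so T=0.

Answer: B=1, C=5, F=6, N=8, Q=3, S=4, T=0, V=9, X=2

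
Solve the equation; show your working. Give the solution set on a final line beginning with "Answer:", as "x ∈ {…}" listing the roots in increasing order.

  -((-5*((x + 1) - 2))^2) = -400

Step 1. [-((-5*((x + 1) - 2))^2) = -400] leading − — multiply by −1, so neg: (-5*((x + 1) - 2))^2 = 400.
Step 2. [(-5*((x + 1) - 2))^2 = 400] LHS squared, RHS 400 ≥ 0: apply √ (±), so sqrt: -5*((x + 1) - 2) = 20 or -20.
Step 3. [-5*((x + 1) - 2) = 20 or -20] divide by the outer -5. So div: (x + 1) - 2 = -4 or 4.
Step 4. [(x + 1) - 2 = -4 or 4] -2 is outermost — add 2 both sides, so sub: x + 1 = -2 or 6.
Step 5. [x + 1 = -2 or 6] subtract 1: x sits inside (… + 1). So sub: x = -3 or 5.

Answer: x ∈ {-3, 5}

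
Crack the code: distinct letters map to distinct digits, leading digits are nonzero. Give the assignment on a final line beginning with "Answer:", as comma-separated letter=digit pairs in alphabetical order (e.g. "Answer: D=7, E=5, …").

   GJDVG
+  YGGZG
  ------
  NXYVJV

Step 1. [N] N is the leading digit of a 6-digit sum of two 5-digit numbers; the final carry is exactly 1. So N=1.
Step 2. [col 1: G + G ≡ V (mod 10)] G=3 is one option consistent with column 1 (G + G ≡ V (mod 10), carry-in 0) — take it, so G=3.
Step 3. [col 1: G + G ≡ V (mod 10)] in column 1 we have G+G≡V with carry-in 0; given G=3 and digits 1,3 already taken and all letters distinct, that pins V to 6 ⇒ V=6.
Step 4. [col 2: V + Z ≡ J (mod 10)] several values work for J in column 2 (V + Z ≡ J (mod 10), carry-in 0); try J=4. So J=4.
Step 5. [col 2: V + Z ≡ J (mod 10)] column 2 reads V+Z+carry(0)=J with V=6, J=4; with digits 1,3,4,6 already taken and all letters distinct, the only value for Z is 8. So Z=8.
Step 6. [col 3: D + G ≡ V (mod 10)] column 3 reads D+G+carry(1)=V with G=3, V=6; with digits 1,3,4,6,8 already taken and all letters distinct, the only value for D is 2. So D=2.
Step 7. [col 4: J + G ≡ Y (mod 10)] column 4 reads J+G+carry(0)=Y with J=4, G=3; with digits 1,2,3,4,6,8 already taken and all letters distinct, the only value for Y is 7 ⇒ Y=7.
Step 8. [col 5: G + Y ≡ X (mod 10)] column 5 reads G+Y+carry(0)=X with G=3, Y=7; with digits 1,2,3,4,6,7,8 already taken and all letters distinct, the only value for X is 0, so X=0.

Answer: D=2, G=3, J=4, N=1, V=6, X=0, Y=7, Z=8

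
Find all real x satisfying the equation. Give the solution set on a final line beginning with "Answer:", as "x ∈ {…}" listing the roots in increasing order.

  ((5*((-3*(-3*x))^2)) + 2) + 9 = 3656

Step 1. [((5*((-3*(-3*x))^2)) + 2) + 9 = 3656] the outer +9 inverts by subtracting 9 ⇒ sub: (5*((-3*(-3*x))^2)) + 2 = 3647.
Step 2. [(5*((-3*(-3*x))^2)) + 2 = 3647] +2 is outermost — subtract 2 both sides. So sub: 5*((-3*(-3*x))^2) = 3645.
Step 3. [5*((-3*(-3*x))^2) = 3645] 5·(inner) — divide through by 5 ⇒ div: (-3*(-3*x))^2 = 729.
Step 4. [(-3*(-3*x))^2 = 729] LHS squared, RHS 729 ≥ 0: apply √ (±). So sqrt: -3*(-3*x) = 27 or -27.
Step 5. [-3*(-3*x) = 27 or -27] LHS = -3·(…); ÷-3 both sides. So div: -3*x = -9 or 9.
Step 6. [-3*x = -9 or 9] divide by the outer -3. So div: x = 3 or -3.

Answer: x ∈ {-3, 3}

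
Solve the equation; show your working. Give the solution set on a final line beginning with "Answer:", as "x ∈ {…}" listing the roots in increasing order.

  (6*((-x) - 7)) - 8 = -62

Step 1. [(6*((-x) - 7)) - 8 = -62] peel the -8: add 8 from each side ⇒ sub: 6*((-x) - 7) = -54.
Step 2. [6*((-x) - 7) = -54] 6·(inner) — divide through by 6, so div: (-x) - 7 = -9.
Step 3. [(-x) - 7 = -9] the outer -7 inverts by adding 7, so sub: -x = -2.
Step 4. [-x = -2] flip signs both sides ⇒ neg: x = 2.

Answer: x ∈ {2}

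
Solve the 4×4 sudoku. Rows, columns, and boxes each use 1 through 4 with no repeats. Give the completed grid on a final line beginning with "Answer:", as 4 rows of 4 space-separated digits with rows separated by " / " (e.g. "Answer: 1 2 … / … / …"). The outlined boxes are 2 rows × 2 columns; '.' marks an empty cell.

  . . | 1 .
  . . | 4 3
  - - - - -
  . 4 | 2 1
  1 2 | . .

Step 1. [r1c1∈{2,3,4}] 4 has one home in row 1: r1c1. So r1c1=4.
Step 2. [r3c1∈{3}] r3c1 has the single candidate 3. So r3c1=3.
Step 3. [r2c1∈{2}] r2c1 is down to just 2 ⇒ r2c1=2.
Step 4. [r4c4∈{4}] nothing but 4 survives at r4c4. So r4c4=4.
Step 5. [r1c2∈{3}] only 3 remains possible at r1c2, so r1c2=3.
Step 6. [r2c2∈{1}] nothing but 1 survives at r2c2 ⇒ r2c2=1.
Step 7. [r4c3∈{3}] r4c3's peers cover all but 3, so r4c3=3.
Step 8. [r1c4∈{2}] r1c4 is down to just 2, so r1c4=2.

Answer: 4 3 1 2 / 2 1 4 3 / 3 4 2 1 / 1 2 3 4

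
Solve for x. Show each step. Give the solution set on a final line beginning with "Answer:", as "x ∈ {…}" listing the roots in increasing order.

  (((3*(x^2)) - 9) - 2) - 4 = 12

Step 1. [(((3*(x^2)) - 9) - 2) - 4 = 12] the outer -4 inverts by adding 4 ⇒ sub: ((3*(x^2)) - 9) - 2 = 16.
Step 2. [((3*(x^2)) - 9) - 2 = 16] peel the -2: add 2 from each side, so sub: (3*(x^2)) - 9 = 18.
Step 3. [(3*(x^2)) - 9 = 18] common factor 3 (LHS and 18) — divide through, so factor: (x^2) - 3 = 6.
Step 4. [(x^2) - 3 = 6] -3 is outermost — add 3 both sides. So sub: x^2 = 9.
Step 5. [x^2 = 9] LHS squared, RHS 9 ≥ 0: apply √ (±) ⇒ sqrt: x = 3 or -3.

Answer: x ∈ {-3, 3}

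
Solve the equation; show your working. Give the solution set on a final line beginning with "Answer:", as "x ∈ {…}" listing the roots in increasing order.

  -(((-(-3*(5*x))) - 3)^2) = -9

Step 1. [-(((-(-3*(5*x))) - 3)^2) = -9] LHS negated; negate both sides. So neg: ((-(-3*(5*x))) - 3)^2 = 9.
Step 2. [((-(-3*(5*x))) - 3)^2 = 9] √ both sides: 9 ≥ 0 gives two branches. So sqrt: (-(-3*(5*x))) - 3 = 3 or -3.
Step 3. [(-(-3*(5*x))) - 3 = 3 or -3] add 3: x sits inside (… - 3) ⇒ sub: -(-3*(5*x)) = 6 or 0.
Step 4. [-(-3*(5*x)) = 6 or 0] leading − — multiply by −1, so neg: -3*(5*x) = -6 or 0.
Step 5. [-3*(5*x) = -6 or 0] LHS = -3·(…); ÷-3 both sides, so div: 5*x = 2 or 0.
Step 6. [5*x = 2 or 0] LHS = 5·(…); ÷5 both sides ⇒ div: x = 2/5 or 0.

Answer: x ∈ {0, 2/5}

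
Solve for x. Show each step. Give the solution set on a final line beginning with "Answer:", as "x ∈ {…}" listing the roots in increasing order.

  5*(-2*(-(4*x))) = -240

Step 1. [5*(-2*(-(4*x))) = -240] 5·(inner) — divide through by 5 ⇒ div: -2*(-(4*x)) = -48.
Step 2. [-2*(-(4*x)) = -48] leading coefficient -2: divide by -2, so div: -(4*x) = 24.
Step 3. [-(4*x) = 24] leading − — multiply by −1. So neg: 4*x = -24.
Step 4. [4*x = -24] 4 out front; divide by 4. So div: x = -6.

Answer: x ∈ {-6}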